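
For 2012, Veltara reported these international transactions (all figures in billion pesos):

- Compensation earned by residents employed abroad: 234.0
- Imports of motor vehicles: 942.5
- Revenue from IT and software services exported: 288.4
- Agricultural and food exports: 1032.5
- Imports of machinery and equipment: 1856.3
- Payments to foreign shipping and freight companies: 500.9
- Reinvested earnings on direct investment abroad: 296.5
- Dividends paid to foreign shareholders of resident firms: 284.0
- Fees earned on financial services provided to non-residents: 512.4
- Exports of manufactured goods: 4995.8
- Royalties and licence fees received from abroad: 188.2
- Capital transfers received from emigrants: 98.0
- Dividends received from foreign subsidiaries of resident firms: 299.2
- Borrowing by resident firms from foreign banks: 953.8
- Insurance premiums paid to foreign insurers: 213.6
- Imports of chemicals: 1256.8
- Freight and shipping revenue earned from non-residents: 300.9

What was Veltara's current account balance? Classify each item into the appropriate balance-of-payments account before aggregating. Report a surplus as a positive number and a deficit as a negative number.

3093.8

Goods: -1256.8 - 1856.3 + 1032.5 - 942.5 + 4995.8 = 1972.7
Services: 300.9 + 288.4 + 512.4 + 188.2 - 213.6 - 500.9 = 575.4
Primary income: 234.0 + 299.2 + 296.5 - 284.0 = 545.7
Current account = 1972.7 + 575.4 + 545.7 = 3093.8
(Excluded from the current account — capital account: capital transfers received from emigrants 98.0; financial account: borrowing by resident firms from foreign banks 953.8.)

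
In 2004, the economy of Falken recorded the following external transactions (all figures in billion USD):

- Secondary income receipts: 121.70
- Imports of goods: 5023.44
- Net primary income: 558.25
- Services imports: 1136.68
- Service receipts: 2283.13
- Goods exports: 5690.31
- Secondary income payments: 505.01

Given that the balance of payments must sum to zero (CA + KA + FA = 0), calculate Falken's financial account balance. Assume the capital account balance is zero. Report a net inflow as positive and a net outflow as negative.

Goods balance = 5690.31 - 5023.44 = 666.87
Services balance = 2283.13 - 1136.68 = 1146.45
Trade balance (goods + services) = 666.87 + 1146.45 = 1813.32
Net primary income = 558.25
Net secondary income = 121.70 - 505.01 = -383.31
Current account = 1813.32 + 558.25 + (-383.31) = 1988.26
Financial account = -(1988.26) = -1988.26

-1988.26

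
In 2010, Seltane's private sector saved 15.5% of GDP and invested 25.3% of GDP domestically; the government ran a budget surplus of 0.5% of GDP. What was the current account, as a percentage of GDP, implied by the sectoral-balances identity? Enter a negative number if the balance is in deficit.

By the sectoral-balances identity, CA = (S_private - I) + (T - G).
Private balance = 15.5 - 25.3 = -9.8
Government balance (T - G) = 0.5
CA = -9.8 + 0.5 = -9.3

-9.3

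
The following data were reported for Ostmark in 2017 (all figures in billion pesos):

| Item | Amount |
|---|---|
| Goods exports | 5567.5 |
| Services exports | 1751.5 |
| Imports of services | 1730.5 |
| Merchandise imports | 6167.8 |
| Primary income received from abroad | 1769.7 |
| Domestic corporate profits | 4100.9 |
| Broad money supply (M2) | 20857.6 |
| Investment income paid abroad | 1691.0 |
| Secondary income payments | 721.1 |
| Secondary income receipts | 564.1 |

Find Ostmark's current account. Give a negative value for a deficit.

-657.6

Goods balance = 5567.5 - 6167.8 = -600.3
Services balance = 1751.5 - 1730.5 = 21.0
Trade balance (goods + services) = -600.3 + 21.0 = -579.3
Net primary income = 1769.7 - 1691.0 = 78.7
Net secondary income = 564.1 - 721.1 = -157.0
Current account = -579.3 + 78.7 + (-157.0) = -657.6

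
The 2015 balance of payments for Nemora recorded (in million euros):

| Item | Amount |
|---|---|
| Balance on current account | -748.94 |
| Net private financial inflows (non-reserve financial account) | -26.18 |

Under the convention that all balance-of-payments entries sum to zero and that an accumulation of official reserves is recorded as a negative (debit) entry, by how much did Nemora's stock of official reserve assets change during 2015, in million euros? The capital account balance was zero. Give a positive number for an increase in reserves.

Official reserve transactions balance = -((-748.94) + (-26.18)) = 775.12
An accumulation of reserves is recorded as a debit (negative entry), so the change in the stock of reserves is the negative of that balance.
Change in official reserves = -(775.12) = -775.12

-775.12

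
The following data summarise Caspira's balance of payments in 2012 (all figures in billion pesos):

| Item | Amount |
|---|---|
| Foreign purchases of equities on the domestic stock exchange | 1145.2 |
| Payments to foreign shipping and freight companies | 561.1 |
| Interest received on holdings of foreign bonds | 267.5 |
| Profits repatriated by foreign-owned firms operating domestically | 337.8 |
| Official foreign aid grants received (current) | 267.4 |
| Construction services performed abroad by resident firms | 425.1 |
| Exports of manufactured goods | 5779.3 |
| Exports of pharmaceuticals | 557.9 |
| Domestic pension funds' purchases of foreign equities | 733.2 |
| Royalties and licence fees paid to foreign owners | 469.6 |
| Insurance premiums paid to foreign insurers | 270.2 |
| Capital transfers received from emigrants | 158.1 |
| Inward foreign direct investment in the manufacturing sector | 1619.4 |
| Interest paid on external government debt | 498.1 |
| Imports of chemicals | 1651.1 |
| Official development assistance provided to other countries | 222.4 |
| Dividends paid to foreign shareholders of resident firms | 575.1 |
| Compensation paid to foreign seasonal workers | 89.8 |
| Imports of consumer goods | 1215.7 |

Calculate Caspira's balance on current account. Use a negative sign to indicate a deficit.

1406.3

Goods: 557.9 - 1651.1 - 1215.7 + 5779.3 = 3470.4
Services: 425.1 - 469.6 - 561.1 - 270.2 = -875.8
Primary income: 267.5 - 498.1 - 89.8 - 337.8 - 575.1 = -1233.3
Secondary income: -222.4 + 267.4 = 45.0
Current account = 3470.4 + (-875.8) + (-1233.3) + 45.0 = 1406.3
(Excluded from the current account — financial account: foreign purchases of equities on the domestic stock exchange 1145.2, domestic pension funds' purchases of foreign equities 733.2, inward foreign direct investment in the manufacturing sector 1619.4; capital account: capital transfers received from emigrants 158.1.)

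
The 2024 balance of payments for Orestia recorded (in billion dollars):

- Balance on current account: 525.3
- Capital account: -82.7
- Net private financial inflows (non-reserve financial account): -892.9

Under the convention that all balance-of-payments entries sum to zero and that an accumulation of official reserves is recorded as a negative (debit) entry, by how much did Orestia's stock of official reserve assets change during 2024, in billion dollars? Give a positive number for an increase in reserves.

-450.3

Official reserve transactions balance = -(525.3 + (-82.7) + (-892.9)) = 450.3
An accumulation of reserves is recorded as a debit (negative entry), so the change in the stock of reserves is the negative of that balance.
Change in official reserves = -(450.3) = -450.3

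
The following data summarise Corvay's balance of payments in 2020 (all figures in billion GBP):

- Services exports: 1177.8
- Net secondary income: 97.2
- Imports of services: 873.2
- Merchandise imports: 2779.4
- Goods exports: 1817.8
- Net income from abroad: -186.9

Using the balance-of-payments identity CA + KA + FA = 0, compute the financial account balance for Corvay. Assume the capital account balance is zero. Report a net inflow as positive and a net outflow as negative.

746.7

Goods balance = 1817.8 - 2779.4 = -961.6
Services balance = 1177.8 - 873.2 = 304.6
Trade balance (goods + services) = -961.6 + 304.6 = -657.0
Net primary income = -186.9
Net secondary income = 97.2
Current account = -657.0 + (-186.9) + 97.2 = -746.7
Financial account = -(-746.7) = 746.7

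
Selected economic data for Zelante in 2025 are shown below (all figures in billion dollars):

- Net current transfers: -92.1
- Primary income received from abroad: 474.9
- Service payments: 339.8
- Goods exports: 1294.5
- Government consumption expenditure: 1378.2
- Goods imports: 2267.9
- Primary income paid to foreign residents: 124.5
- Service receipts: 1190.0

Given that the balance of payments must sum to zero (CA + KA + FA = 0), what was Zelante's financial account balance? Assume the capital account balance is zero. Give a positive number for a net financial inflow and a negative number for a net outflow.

-135.1

Goods balance = 1294.5 - 2267.9 = -973.4
Services balance = 1190.0 - 339.8 = 850.2
Trade balance (goods + services) = -973.4 + 850.2 = -123.2
Net primary income = 474.9 - 124.5 = 350.4
Net secondary income = -92.1
Current account = -123.2 + 350.4 + (-92.1) = 135.1
Financial account = -(135.1) = -135.1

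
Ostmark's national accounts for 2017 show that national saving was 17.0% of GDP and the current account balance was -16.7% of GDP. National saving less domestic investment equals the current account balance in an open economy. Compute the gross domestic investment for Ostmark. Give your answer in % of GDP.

I = S - CA = 17.0 - (-16.7) = 33.7

33.7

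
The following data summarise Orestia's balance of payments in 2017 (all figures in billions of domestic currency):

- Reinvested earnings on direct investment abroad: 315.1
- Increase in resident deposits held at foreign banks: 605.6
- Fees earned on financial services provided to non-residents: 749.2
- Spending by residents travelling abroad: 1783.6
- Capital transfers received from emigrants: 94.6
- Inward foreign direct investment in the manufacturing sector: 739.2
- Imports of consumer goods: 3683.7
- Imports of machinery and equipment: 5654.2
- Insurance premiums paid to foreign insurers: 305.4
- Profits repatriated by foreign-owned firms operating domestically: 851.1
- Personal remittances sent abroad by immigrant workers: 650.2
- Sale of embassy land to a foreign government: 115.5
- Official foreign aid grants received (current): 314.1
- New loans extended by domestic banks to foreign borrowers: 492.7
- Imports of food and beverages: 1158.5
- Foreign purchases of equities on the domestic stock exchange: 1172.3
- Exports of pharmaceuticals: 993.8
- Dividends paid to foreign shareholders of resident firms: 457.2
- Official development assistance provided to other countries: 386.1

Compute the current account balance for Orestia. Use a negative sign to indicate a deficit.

-12557.8

Goods: 993.8 - 5654.2 - 3683.7 - 1158.5 = -9502.6
Services: 749.2 - 305.4 - 1783.6 = -1339.8
Primary income: -457.2 + 315.1 - 851.1 = -993.2
Secondary income: -650.2 - 386.1 + 314.1 = -722.2
Current account = (-9502.6) + (-1339.8) + (-993.2) + (-722.2) = -12557.8
(Excluded from the current account — financial account: increase in resident deposits held at foreign banks 605.6, inward foreign direct investment in the manufacturing sector 739.2, new loans extended by domestic banks to foreign borrowers 492.7, foreign purchases of equities on the domestic stock exchange 1172.3; capital account: capital transfers received from emigrants 94.6, sale of embassy land to a foreign government 115.5.)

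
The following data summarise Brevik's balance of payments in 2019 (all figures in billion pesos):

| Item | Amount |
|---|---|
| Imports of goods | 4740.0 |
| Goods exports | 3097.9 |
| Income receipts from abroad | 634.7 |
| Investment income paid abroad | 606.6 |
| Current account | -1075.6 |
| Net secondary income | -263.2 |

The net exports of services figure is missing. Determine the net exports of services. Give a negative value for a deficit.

Current account = goods balance + services balance + net primary income + net secondary income
Sum of the known components = -1877.2
Net exports of services = CA - (known components) = -1075.6 - (-1877.2) = 801.6

801.6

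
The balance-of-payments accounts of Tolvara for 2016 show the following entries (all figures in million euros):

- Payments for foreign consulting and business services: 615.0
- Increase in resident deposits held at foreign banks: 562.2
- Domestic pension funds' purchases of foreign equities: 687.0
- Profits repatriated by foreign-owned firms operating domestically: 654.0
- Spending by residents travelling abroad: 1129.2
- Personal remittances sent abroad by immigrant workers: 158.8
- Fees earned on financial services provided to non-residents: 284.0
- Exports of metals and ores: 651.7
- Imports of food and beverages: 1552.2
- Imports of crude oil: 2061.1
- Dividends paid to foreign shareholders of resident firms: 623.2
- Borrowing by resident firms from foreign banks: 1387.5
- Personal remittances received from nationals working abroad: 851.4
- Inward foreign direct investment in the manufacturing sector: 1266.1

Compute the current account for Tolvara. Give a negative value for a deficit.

-5006.4

Goods: -1552.2 - 2061.1 + 651.7 = -2961.6
Services: -1129.2 - 615.0 + 284.0 = -1460.2
Primary income: -623.2 - 654.0 = -1277.2
Secondary income: 851.4 - 158.8 = 692.6
Current account = (-2961.6) + (-1460.2) + (-1277.2) + 692.6 = -5006.4
(Excluded from the current account — financial account: increase in resident deposits held at foreign banks 562.2, domestic pension funds' purchases of foreign equities 687.0, borrowing by resident firms from foreign banks 1387.5, inward foreign direct investment in the manufacturing sector 1266.1.)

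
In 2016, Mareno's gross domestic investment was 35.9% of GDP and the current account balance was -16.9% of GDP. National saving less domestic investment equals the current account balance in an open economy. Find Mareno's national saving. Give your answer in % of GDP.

S - I = CA (net lending to the rest of the world).
S = I + CA = 35.9 + (-16.9) = 19.0

19.0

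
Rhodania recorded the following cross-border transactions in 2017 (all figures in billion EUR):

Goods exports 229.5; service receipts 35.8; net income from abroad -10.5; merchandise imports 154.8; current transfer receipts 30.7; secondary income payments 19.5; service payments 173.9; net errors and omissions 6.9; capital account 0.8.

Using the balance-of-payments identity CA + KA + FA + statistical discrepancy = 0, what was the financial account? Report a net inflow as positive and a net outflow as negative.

Goods balance = 229.5 - 154.8 = 74.7
Services balance = 35.8 - 173.9 = -138.1
Trade balance (goods + services) = 74.7 + (-138.1) = -63.4
Net primary income = -10.5
Net secondary income = 30.7 - 19.5 = 11.2
Current account = -63.4 + (-10.5) + 11.2 = -62.7
Financial account = -(-62.7 + 0.8 + 6.9) = 55.0

55.0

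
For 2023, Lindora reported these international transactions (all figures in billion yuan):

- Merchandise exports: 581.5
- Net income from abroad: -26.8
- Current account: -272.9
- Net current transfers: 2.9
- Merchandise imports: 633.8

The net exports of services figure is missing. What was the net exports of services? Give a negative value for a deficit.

-196.7

Current account = goods balance + services balance + net primary income + net secondary income
Sum of the known components = -76.2
Net exports of services = CA - (known components) = -272.9 - (-76.2) = -196.7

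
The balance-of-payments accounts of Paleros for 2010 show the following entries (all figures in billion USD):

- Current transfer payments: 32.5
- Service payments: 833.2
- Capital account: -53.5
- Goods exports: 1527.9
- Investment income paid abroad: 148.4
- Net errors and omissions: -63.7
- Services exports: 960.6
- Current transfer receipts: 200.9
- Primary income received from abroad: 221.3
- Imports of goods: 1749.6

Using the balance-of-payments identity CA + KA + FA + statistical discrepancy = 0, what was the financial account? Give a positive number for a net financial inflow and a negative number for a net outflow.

Goods balance = 1527.9 - 1749.6 = -221.7
Services balance = 960.6 - 833.2 = 127.4
Trade balance (goods + services) = -221.7 + 127.4 = -94.3
Net primary income = 221.3 - 148.4 = 72.9
Net secondary income = 200.9 - 32.5 = 168.4
Current account = -94.3 + 72.9 + 168.4 = 147.0
Financial account = -(147.0 + (-53.5) + (-63.7)) = -29.8

-29.8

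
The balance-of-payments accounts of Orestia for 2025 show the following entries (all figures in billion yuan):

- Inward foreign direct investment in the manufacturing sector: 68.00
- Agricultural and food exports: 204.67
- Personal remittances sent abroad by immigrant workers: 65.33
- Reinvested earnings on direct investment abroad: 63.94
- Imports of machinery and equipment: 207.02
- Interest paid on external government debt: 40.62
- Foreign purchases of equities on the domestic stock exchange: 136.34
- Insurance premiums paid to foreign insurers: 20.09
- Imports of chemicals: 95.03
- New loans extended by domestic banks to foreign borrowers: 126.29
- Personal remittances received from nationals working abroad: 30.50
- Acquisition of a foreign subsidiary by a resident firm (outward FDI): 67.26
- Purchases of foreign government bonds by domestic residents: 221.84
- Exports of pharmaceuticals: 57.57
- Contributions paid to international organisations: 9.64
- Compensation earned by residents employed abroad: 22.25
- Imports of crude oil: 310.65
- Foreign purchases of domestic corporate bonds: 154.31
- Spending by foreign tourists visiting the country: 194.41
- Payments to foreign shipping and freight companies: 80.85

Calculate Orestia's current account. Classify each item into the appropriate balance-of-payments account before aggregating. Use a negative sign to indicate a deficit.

-255.89

Goods: -207.02 - 310.65 + 57.57 - 95.03 + 204.67 = -350.46
Services: -20.09 + 194.41 - 80.85 = 93.47
Primary income: -40.62 + 22.25 + 63.94 = 45.57
Secondary income: 30.50 - 65.33 - 9.64 = -44.47
Current account = (-350.46) + 93.47 + 45.57 + (-44.47) = -255.89
(Excluded from the current account — financial account: inward foreign direct investment in the manufacturing sector 68.00, foreign purchases of equities on the domestic stock exchange 136.34, new loans extended by domestic banks to foreign borrowers 126.29, acquisition of a foreign subsidiary by a resident firm (outward FDI) 67.26, purchases of foreign government bonds by domestic residents 221.84, foreign purchases of domestic corporate bonds 154.31.)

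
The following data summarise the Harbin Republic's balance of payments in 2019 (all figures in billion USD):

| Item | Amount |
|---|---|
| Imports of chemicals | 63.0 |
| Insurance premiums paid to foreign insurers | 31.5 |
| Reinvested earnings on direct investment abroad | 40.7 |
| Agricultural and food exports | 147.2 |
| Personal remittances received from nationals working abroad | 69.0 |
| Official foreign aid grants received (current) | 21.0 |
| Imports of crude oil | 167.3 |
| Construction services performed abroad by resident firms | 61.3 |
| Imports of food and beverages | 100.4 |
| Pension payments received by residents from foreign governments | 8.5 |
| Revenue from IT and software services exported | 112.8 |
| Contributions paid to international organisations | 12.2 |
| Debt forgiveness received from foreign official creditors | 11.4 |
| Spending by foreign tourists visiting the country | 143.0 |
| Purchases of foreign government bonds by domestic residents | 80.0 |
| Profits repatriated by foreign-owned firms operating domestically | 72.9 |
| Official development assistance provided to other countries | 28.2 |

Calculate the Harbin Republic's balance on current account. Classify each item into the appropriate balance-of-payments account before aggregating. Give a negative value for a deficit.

Goods: -63.0 - 167.3 - 100.4 + 147.2 = -183.5
Services: 143.0 + 61.3 + 112.8 - 31.5 = 285.6
Primary income: -72.9 + 40.7 = -32.2
Secondary income: 8.5 - 28.2 + 21.0 + 69.0 - 12.2 = 58.1
Current account = (-183.5) + 285.6 + (-32.2) + 58.1 = 128.0
(Excluded from the current account — capital account: debt forgiveness received from foreign official creditors 11.4; financial account: purchases of foreign government bonds by domestic residents 80.0.)

128.0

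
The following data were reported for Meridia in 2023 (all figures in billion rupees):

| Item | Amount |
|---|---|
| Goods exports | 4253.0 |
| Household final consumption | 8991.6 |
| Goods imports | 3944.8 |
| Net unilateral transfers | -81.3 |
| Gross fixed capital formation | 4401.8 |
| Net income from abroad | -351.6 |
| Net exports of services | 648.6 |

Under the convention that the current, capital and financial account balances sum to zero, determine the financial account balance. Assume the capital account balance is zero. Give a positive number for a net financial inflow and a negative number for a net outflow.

Goods balance = 4253.0 - 3944.8 = 308.2
Services balance = 648.6
Trade balance (goods + services) = 308.2 + 648.6 = 956.8
Net primary income = -351.6
Net secondary income = -81.3
Current account = 956.8 + (-351.6) + (-81.3) = 523.9
Financial account = -(523.9) = -523.9

-523.9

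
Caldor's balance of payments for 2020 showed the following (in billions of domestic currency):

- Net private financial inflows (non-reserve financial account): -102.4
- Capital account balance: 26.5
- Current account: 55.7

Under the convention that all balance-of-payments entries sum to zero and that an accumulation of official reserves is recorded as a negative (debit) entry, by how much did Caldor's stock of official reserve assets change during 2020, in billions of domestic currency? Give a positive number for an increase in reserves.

Official reserve transactions balance = -(55.7 + 26.5 + (-102.4)) = 20.2
An accumulation of reserves is recorded as a debit (negative entry), so the change in the stock of reserves is the negative of that balance.
Change in official reserves = -(20.2) = -20.2

-20.2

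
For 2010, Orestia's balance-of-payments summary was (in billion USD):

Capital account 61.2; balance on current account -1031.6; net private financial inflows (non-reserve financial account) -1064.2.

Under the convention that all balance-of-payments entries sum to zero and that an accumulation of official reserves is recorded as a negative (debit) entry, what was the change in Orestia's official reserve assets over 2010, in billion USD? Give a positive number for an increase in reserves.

-2034.6

Official reserve transactions balance = -((-1031.6) + 61.2 + (-1064.2)) = 2034.6
An accumulation of reserves is recorded as a debit (negative entry), so the change in the stock of reserves is the negative of that balance.
Change in official reserves = -(2034.6) = -2034.6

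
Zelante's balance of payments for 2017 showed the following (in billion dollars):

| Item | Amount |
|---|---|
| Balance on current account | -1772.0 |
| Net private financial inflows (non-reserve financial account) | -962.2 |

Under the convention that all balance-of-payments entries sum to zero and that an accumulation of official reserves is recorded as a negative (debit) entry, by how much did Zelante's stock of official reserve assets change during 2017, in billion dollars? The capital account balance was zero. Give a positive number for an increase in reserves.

-2734.2

Official reserve transactions balance = -((-1772.0) + (-962.2)) = 2734.2
An accumulation of reserves is recorded as a debit (negative entry), so the change in the stock of reserves is the negative of that balance.
Change in official reserves = -(2734.2) = -2734.2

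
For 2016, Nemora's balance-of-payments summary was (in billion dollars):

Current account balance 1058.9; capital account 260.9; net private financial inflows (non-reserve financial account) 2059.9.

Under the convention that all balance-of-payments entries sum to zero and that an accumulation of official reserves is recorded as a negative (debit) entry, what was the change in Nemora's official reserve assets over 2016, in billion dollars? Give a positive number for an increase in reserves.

3379.7

Official reserve transactions balance = -(1058.9 + 260.9 + 2059.9) = -3379.7
An accumulation of reserves is recorded as a debit (negative entry), so the change in the stock of reserves is the negative of that balance.
Change in official reserves = -(-3379.7) = 3379.7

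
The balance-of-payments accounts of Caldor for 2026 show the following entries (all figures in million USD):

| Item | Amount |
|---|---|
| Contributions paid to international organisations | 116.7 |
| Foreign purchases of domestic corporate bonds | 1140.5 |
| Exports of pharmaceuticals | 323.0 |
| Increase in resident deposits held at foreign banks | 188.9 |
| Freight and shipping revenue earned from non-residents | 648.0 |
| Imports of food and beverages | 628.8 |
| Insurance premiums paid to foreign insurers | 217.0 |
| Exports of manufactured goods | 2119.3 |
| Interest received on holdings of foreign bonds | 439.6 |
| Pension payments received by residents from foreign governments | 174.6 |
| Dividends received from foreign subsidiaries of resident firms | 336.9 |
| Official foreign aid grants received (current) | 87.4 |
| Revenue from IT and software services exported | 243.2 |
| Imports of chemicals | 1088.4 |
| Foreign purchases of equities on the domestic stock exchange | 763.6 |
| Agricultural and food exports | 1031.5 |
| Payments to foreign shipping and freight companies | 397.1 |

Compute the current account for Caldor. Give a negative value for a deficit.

Goods: 323.0 + 1031.5 - 628.8 - 1088.4 + 2119.3 = 1756.6
Services: 243.2 + 648.0 - 397.1 - 217.0 = 277.1
Primary income: 439.6 + 336.9 = 776.5
Secondary income: 174.6 + 87.4 - 116.7 = 145.3
Current account = 1756.6 + 277.1 + 776.5 + 145.3 = 2955.5
(Excluded from the current account — financial account: foreign purchases of domestic corporate bonds 1140.5, increase in resident deposits held at foreign banks 188.9, foreign purchases of equities on the domestic stock exchange 763.6.)

2955.5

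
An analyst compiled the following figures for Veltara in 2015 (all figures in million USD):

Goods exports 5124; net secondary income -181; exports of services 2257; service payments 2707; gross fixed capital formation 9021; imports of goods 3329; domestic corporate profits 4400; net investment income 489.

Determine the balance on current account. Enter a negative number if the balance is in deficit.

1653

Goods balance = 5124 - 3329 = 1795
Services balance = 2257 - 2707 = -450
Trade balance (goods + services) = 1795 + (-450) = 1345
Net primary income = 489
Net secondary income = -181
Current account = 1345 + 489 + (-181) = 1653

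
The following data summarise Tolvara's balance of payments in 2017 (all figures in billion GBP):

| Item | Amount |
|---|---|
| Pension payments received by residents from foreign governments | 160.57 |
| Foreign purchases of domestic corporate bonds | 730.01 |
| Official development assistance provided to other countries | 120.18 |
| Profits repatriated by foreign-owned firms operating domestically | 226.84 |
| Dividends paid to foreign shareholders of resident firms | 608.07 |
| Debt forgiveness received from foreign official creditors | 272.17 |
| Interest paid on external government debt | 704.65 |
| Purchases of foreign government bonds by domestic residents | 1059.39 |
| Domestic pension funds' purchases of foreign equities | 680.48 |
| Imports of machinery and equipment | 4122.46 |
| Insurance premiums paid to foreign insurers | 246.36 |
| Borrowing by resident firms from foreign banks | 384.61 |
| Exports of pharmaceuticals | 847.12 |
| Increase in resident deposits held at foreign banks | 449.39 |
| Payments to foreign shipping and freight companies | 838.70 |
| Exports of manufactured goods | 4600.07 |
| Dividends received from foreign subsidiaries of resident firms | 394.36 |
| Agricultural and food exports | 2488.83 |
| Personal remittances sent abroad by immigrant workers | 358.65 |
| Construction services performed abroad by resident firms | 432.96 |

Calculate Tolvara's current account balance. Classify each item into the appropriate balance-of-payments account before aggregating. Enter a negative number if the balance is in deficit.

1698.00

Goods: 847.12 + 4600.07 + 2488.83 - 4122.46 = 3813.56
Services: 432.96 - 838.70 - 246.36 = -652.10
Primary income: -704.65 - 226.84 - 608.07 + 394.36 = -1145.20
Secondary income: -358.65 + 160.57 - 120.18 = -318.26
Current account = 3813.56 + (-652.10) + (-1145.20) + (-318.26) = 1698.00
(Excluded from the current account — financial account: foreign purchases of domestic corporate bonds 730.01, purchases of foreign government bonds by domestic residents 1059.39, domestic pension funds' purchases of foreign equities 680.48, borrowing by resident firms from foreign banks 384.61, increase in resident deposits held at foreign banks 449.39; capital account: debt forgiveness received from foreign official creditors 272.17.)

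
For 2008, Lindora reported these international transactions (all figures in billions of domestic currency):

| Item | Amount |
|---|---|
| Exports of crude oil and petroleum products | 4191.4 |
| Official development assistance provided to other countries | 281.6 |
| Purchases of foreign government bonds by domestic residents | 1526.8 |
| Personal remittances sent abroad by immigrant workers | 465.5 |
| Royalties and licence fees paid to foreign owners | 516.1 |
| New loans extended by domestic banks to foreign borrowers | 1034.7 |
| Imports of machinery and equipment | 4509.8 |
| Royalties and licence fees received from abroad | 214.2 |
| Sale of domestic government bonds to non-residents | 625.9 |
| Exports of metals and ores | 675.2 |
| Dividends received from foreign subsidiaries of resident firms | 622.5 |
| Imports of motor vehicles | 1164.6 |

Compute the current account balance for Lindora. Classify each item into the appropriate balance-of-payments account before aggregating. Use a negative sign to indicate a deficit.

Goods: -1164.6 + 4191.4 + 675.2 - 4509.8 = -807.8
Services: -516.1 + 214.2 = -301.9
Primary income: 622.5
Secondary income: -281.6 - 465.5 = -747.1
Current account = (-807.8) + (-301.9) + 622.5 + (-747.1) = -1234.3
(Excluded from the current account — financial account: purchases of foreign government bonds by domestic residents 1526.8, new loans extended by domestic banks to foreign borrowers 1034.7, sale of domestic government bonds to non-residents 625.9.)

-1234.3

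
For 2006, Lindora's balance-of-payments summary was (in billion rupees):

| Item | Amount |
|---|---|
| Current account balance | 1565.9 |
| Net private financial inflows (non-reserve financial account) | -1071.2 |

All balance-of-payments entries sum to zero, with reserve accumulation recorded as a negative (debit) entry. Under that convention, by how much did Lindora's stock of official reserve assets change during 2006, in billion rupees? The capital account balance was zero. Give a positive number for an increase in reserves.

494.7

Official reserve transactions balance = -(1565.9 + (-1071.2)) = -494.7
An accumulation of reserves is recorded as a debit (negative entry), so the change in the stock of reserves is the negative of that balance.
Change in official reserves = -(-494.7) = 494.7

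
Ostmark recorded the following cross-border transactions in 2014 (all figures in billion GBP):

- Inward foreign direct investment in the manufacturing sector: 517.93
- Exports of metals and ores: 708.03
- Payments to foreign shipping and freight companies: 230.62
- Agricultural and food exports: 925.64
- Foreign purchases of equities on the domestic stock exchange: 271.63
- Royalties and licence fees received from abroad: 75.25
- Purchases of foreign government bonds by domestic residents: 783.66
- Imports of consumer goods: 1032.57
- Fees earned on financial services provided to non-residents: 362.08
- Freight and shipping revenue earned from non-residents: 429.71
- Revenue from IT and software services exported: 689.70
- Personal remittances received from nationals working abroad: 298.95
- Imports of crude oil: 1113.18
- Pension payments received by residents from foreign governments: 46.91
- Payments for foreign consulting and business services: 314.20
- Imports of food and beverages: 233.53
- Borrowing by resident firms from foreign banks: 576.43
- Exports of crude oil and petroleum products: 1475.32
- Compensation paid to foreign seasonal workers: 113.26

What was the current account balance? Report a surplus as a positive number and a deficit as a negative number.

Goods: 1475.32 - 233.53 + 708.03 + 925.64 - 1032.57 - 1113.18 = 729.71
Services: 75.25 - 314.20 - 230.62 + 362.08 + 429.71 + 689.70 = 1011.92
Primary income: -113.26
Secondary income: 46.91 + 298.95 = 345.86
Current account = 729.71 + 1011.92 + (-113.26) + 345.86 = 1974.23
(Excluded from the current account — financial account: inward foreign direct investment in the manufacturing sector 517.93, foreign purchases of equities on the domestic stock exchange 271.63, purchases of foreign government bonds by domestic residents 783.66, borrowing by resident firms from foreign banks 576.43.)

1974.23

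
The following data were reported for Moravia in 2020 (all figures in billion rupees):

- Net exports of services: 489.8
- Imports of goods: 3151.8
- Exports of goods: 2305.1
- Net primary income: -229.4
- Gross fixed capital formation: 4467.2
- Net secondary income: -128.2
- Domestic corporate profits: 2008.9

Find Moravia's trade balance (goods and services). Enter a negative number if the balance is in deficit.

-356.9

Goods balance = 2305.1 - 3151.8 = -846.7
Services balance = 489.8
Trade balance (goods + services) = -846.7 + 489.8 = -356.9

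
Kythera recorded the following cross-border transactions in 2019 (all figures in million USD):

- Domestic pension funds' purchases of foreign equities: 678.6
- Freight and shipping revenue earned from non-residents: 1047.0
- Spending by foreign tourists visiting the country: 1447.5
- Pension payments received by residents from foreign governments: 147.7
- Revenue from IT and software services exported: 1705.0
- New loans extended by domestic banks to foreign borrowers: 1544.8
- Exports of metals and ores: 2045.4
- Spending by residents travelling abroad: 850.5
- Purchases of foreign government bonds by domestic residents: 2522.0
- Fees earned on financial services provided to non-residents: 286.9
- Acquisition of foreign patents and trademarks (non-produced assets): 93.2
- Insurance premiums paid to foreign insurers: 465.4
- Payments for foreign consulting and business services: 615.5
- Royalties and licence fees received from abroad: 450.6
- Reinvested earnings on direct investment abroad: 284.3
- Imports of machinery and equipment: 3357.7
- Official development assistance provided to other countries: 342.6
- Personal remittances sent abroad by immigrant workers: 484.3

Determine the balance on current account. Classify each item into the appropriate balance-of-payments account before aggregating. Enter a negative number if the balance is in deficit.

1298.4

Goods: 2045.4 - 3357.7 = -1312.3
Services: -465.4 + 286.9 - 615.5 + 1447.5 + 1705.0 + 450.6 - 850.5 + 1047.0 = 3005.6
Primary income: 284.3
Secondary income: 147.7 - 484.3 - 342.6 = -679.2
Current account = (-1312.3) + 3005.6 + 284.3 + (-679.2) = 1298.4
(Excluded from the current account — financial account: domestic pension funds' purchases of foreign equities 678.6, new loans extended by domestic banks to foreign borrowers 1544.8, purchases of foreign government bonds by domestic residents 2522.0; capital account: acquisition of foreign patents and trademarks (non-produced assets) 93.2.)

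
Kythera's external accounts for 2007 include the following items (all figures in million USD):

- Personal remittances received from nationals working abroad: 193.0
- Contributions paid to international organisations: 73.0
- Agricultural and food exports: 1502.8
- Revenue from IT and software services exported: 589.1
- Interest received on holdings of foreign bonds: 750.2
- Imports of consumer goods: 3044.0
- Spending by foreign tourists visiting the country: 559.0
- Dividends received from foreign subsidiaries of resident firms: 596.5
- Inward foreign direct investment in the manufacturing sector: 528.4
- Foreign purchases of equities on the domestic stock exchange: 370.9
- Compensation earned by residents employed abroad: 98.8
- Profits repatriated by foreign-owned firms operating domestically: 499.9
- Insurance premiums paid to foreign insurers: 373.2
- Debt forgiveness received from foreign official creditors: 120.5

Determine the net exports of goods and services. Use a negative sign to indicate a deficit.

Goods: -3044.0 + 1502.8 = -1541.2
Services: -373.2 + 559.0 + 589.1 = 774.9
Trade balance = -1541.2 + 774.9 = -766.3
(Excluded from the trade balance — secondary income: personal remittances received from nationals working abroad 193.0, contributions paid to international organisations 73.0; primary income: interest received on holdings of foreign bonds 750.2, dividends received from foreign subsidiaries of resident firms 596.5, compensation earned by residents employed abroad 98.8, profits repatriated by foreign-owned firms operating domestically 499.9; financial account: inward foreign direct investment in the manufacturing sector 528.4, foreign purchases of equities on the domestic stock exchange 370.9; capital account: debt forgiveness received from foreign official creditors 120.5.)

-766.3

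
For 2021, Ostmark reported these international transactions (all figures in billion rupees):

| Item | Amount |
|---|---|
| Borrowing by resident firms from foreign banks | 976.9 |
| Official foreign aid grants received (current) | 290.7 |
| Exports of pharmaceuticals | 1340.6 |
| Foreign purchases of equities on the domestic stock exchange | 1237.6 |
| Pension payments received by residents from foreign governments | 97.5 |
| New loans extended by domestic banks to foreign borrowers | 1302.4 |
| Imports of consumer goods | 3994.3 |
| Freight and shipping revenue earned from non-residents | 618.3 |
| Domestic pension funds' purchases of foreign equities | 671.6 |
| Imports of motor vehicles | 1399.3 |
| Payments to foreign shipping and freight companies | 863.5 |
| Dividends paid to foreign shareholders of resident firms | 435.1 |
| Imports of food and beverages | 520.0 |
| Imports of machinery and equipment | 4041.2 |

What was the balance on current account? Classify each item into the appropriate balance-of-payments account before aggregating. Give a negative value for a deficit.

Goods: -3994.3 - 520.0 - 4041.2 - 1399.3 + 1340.6 = -8614.2
Services: 618.3 - 863.5 = -245.2
Primary income: -435.1
Secondary income: 290.7 + 97.5 = 388.2
Current account = (-8614.2) + (-245.2) + (-435.1) + 388.2 = -8906.3
(Excluded from the current account — financial account: borrowing by resident firms from foreign banks 976.9, foreign purchases of equities on the domestic stock exchange 1237.6, new loans extended by domestic banks to foreign borrowers 1302.4, domestic pension funds' purchases of foreign equities 671.6.)

-8906.3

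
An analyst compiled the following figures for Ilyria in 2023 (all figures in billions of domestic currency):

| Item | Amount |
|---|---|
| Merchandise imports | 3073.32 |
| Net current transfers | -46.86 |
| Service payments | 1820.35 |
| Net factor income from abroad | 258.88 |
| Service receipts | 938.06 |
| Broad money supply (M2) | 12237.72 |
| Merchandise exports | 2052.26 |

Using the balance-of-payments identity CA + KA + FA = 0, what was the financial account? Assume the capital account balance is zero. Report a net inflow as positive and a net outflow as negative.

Goods balance = 2052.26 - 3073.32 = -1021.06
Services balance = 938.06 - 1820.35 = -882.29
Trade balance (goods + services) = -1021.06 + (-882.29) = -1903.35
Net primary income = 258.88
Net secondary income = -46.86
Current account = -1903.35 + 258.88 + (-46.86) = -1691.33
Financial account = -(-1691.33) = 1691.33

1691.33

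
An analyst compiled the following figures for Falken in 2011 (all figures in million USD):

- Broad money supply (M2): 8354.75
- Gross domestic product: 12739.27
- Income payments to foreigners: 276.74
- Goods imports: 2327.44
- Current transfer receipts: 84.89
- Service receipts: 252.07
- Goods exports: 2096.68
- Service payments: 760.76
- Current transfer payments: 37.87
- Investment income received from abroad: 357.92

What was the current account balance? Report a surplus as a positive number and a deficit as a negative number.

-611.25

Goods balance = 2096.68 - 2327.44 = -230.76
Services balance = 252.07 - 760.76 = -508.69
Trade balance (goods + services) = -230.76 + (-508.69) = -739.45
Net primary income = 357.92 - 276.74 = 81.18
Net secondary income = 84.89 - 37.87 = 47.02
Current account = -739.45 + 81.18 + 47.02 = -611.25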